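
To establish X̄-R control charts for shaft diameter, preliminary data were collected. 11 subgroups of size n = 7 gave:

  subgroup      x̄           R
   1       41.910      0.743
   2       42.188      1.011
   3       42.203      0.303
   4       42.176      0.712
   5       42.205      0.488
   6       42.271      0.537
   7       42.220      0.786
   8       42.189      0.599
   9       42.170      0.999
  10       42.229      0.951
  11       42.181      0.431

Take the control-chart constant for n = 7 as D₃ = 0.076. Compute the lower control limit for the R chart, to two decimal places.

0.05

R̄ = (0.743 + 1.011 + 0.303 + 0.712 + 0.488 + 0.537 + 0.786 + 0.599 + 0.999 + 0.951 + 0.431) / 11 = 7.5600 / 11 = 0.6873
LCL_R = D₃·R̄ = 0.076 × 0.6873 = 0.0522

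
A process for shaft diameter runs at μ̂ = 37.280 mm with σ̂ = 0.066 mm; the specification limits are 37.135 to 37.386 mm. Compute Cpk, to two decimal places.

Cpu = (USL − μ̂) / (3σ̂) = (37.386 − 37.280) / (3 × 0.066) = 0.5354; Cpl = (μ̂ − LSL) / (3σ̂) = (37.280 − 37.135) / (3 × 0.066) = 0.7323; Cpk = min(Cpu, Cpl) = 0.5354

0.54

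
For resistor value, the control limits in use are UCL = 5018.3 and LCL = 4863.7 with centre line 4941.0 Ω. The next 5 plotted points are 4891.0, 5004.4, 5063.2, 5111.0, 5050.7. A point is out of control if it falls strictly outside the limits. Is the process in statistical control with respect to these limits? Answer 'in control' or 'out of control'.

Compare each point to [4863.7, 5018.3]: sample 3 = 5063.2 > UCL; sample 4 = 5111.0 > UCL; sample 5 = 5050.7 > UCL.

out of control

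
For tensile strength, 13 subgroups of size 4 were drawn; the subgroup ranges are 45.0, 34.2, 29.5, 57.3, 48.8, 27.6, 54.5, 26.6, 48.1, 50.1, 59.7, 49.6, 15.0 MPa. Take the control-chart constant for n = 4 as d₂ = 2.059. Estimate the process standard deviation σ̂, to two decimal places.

20.40

R̄ = (45.0 + 34.2 + 29.5 + 57.3 + 48.8 + 27.6 + 54.5 + 26.6 + 48.1 + 50.1 + 59.7 + 49.6 + 15.0) / 13 = 42.0000
σ̂ = R̄ / d₂ = 42.0000 / 2.059 = 20.3983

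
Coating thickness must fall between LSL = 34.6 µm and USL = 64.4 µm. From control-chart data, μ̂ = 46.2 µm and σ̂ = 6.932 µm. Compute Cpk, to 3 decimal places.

Cpu = (USL − μ̂) / (3σ̂) = (64.4 − 46.2) / (3 × 6.932) = 0.8752; Cpl = (μ̂ − LSL) / (3σ̂) = (46.2 − 34.6) / (3 × 6.932) = 0.5578; Cpk = min(Cpu, Cpl) = 0.5578

0.558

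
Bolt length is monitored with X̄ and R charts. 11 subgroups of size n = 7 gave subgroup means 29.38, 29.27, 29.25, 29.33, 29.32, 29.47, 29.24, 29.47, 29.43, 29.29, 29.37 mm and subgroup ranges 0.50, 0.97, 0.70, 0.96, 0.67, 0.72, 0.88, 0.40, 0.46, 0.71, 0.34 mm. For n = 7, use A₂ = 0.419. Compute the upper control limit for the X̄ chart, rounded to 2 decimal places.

29.63

X̄̄ = (29.38 + 29.27 + 29.25 + 29.33 + 29.32 + 29.47 + 29.24 + 29.47 + 29.43 + 29.29 + 29.37) / 11 = 322.8200 / 11 = 29.3473
R̄ = (0.50 + 0.97 + 0.70 + 0.96 + 0.67 + 0.72 + 0.88 + 0.40 + 0.46 + 0.71 + 0.34) / 11 = 7.3100 / 11 = 0.6645
UCL = X̄̄ + A₂·R̄ = 29.3473 + 0.419 × 0.6645 = 29.6257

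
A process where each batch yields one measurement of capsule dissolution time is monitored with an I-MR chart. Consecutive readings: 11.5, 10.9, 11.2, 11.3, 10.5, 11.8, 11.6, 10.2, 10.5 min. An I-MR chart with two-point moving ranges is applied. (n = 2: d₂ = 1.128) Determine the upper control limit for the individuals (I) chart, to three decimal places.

X̄ = (11.5 + 10.9 + 11.2 + 11.3 + 10.5 + 11.8 + 11.6 + 10.2 + 10.5) / 9 = 11.0556
Moving ranges: 0.6, 0.3, 0.1, 0.8, 1.3, 0.2, 1.4, 0.3; M̄R̄ = 5.0000 / 8 = 0.6250
UCL = X̄ + 3·M̄R̄/d₂ = 11.0556 + 3 × 0.6250 / 1.128 = 12.7178

12.718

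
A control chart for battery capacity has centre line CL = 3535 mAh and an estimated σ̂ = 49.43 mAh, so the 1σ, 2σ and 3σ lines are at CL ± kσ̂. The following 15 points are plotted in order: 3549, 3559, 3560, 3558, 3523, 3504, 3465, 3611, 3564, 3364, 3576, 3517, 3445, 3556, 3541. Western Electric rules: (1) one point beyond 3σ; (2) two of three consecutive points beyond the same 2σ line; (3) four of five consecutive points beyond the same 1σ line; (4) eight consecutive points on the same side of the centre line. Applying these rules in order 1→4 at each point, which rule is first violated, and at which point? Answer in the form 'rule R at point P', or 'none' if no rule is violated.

rule 1 at point 10

Zone of each point (C = within 1σ̂, B = 1σ̂–2σ̂, A = 2σ̂–3σ̂, * = beyond 3σ̂; sign = side of CL): 1:+C, 2:+C, 3:+C, 4:+C, 5:-C, 6:-C, 7:-B, 8:+B, 9:+C, 10:-*, 11:+C, 12:-C, 13:-B, 14:+C, 15:+C
Rule 1 (one point beyond the 3σ limits) is satisfied at point 10.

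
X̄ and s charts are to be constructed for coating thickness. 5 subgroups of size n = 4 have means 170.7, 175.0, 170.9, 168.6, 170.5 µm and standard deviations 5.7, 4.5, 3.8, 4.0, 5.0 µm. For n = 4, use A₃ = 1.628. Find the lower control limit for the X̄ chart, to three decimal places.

163.651

X̄̄ = (170.7 + 175.0 + 170.9 + 168.6 + 170.5) / 5 = 171.1400
s̄ = (5.7 + 4.5 + 3.8 + 4.0 + 5.0) / 5 = 4.6000
LCL = X̄̄ − A₃·s̄ = 171.1400 − 1.628 × 4.6000 = 163.6512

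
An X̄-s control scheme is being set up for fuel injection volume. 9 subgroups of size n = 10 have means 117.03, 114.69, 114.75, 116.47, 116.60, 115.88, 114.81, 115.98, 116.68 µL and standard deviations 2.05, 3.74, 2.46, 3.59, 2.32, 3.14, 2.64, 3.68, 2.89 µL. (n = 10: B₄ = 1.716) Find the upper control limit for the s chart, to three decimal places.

5.055

s̄ = (2.05 + 3.74 + 2.46 + 3.59 + 2.32 + 3.14 + 2.64 + 3.68 + 2.89) / 9 = 2.9456
UCL_s = B₄·s̄ = 1.716 × 2.9456 = 5.0546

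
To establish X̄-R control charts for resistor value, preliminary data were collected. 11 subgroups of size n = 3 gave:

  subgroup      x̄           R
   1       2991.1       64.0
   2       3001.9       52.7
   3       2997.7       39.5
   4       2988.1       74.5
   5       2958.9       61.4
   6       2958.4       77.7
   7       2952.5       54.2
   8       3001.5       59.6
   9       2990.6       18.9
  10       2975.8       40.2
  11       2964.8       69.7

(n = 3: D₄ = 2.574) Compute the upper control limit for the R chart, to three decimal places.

R̄ = (64.0 + 52.7 + 39.5 + 74.5 + 61.4 + 77.7 + 54.2 + 59.6 + 18.9 + 40.2 + 69.7) / 11 = 612.4000 / 11 = 55.6727
UCL_R = D₄·R̄ = 2.574 × 55.6727 = 143.3016

143.302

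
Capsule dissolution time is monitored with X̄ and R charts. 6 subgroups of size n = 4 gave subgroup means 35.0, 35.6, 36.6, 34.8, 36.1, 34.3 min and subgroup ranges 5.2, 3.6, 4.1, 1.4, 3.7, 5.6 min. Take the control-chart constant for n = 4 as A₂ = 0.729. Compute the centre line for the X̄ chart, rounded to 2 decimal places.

35.40

X̄̄ = (35.0 + 35.6 + 36.6 + 34.8 + 36.1 + 34.3) / 6 = 212.4000 / 6 = 35.4000
CL = X̄̄ = 35.4000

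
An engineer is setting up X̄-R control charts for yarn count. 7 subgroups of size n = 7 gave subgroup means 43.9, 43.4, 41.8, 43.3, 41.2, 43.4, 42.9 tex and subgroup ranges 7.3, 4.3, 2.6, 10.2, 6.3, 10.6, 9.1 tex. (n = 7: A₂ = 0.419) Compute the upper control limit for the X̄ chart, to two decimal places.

45.86

X̄̄ = (43.9 + 43.4 + 41.8 + 43.3 + 41.2 + 43.4 + 42.9) / 7 = 299.9000 / 7 = 42.8429
R̄ = (7.3 + 4.3 + 2.6 + 10.2 + 6.3 + 10.6 + 9.1) / 7 = 50.4000 / 7 = 7.2000
UCL = X̄̄ + A₂·R̄ = 42.8429 + 0.419 × 7.2000 = 45.8597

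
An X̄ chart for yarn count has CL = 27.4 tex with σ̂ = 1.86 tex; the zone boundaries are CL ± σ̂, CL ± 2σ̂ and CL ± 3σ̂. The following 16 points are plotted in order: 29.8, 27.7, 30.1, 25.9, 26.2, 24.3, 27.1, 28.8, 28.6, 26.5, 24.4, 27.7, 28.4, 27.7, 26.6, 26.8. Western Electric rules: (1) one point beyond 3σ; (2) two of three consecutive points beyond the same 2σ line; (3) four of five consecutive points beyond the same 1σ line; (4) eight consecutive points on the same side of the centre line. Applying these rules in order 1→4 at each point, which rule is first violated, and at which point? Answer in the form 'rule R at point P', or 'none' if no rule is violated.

Zone of each point (C = within 1σ̂, B = 1σ̂–2σ̂, A = 2σ̂–3σ̂, * = beyond 3σ̂; sign = side of CL): 1:+B, 2:+C, 3:+B, 4:-C, 5:-C, 6:-B, 7:-C, 8:+C, 9:+C, 10:-C, 11:-B, 12:+C, 13:+C, 14:+C, 15:-C, 16:-C
No rule fires across all 16 points.

none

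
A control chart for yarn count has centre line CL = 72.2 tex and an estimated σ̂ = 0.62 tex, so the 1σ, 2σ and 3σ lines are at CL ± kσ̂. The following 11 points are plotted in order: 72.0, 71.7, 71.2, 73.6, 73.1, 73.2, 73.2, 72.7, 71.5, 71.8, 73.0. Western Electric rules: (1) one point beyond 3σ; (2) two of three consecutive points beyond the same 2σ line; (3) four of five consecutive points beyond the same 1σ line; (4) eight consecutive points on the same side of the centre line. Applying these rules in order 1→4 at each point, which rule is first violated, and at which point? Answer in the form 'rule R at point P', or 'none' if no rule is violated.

Zone of each point (C = within 1σ̂, B = 1σ̂–2σ̂, A = 2σ̂–3σ̂, * = beyond 3σ̂; sign = side of CL): 1:-C, 2:-C, 3:-B, 4:+A, 5:+B, 6:+B, 7:+B, 8:+C, 9:-B, 10:-C, 11:+B
Rule 3 (four of five consecutive points beyond the same 1σ limit) is satisfied at point 7.

rule 3 at point 7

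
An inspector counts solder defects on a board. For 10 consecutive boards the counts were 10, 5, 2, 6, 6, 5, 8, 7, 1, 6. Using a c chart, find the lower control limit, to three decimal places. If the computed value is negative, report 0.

0.000

c̄ = (10 + 5 + 2 + 6 + 6 + 5 + 8 + 7 + 1 + 6) / 10 = 56 / 10 = 5.6000
LCL = c̄ − 3√c̄ = 5.6000 − 3 × 2.3664 = -1.4993 → 0 (cannot be negative)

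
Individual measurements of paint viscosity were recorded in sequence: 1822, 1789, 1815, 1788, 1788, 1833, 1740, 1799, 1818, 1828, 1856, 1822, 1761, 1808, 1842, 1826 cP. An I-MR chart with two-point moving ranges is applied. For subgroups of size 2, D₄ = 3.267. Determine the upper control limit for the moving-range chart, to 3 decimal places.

115.870

Moving ranges: 33, 26, 27, 0, 45, 93, 59, 19, 10, 28, 34, 61, 47, 34, 16; M̄R̄ = 532.0000 / 15 = 35.4667
UCL_MR = D₄·M̄R̄ = 3.267 × 35.4667 = 115.8696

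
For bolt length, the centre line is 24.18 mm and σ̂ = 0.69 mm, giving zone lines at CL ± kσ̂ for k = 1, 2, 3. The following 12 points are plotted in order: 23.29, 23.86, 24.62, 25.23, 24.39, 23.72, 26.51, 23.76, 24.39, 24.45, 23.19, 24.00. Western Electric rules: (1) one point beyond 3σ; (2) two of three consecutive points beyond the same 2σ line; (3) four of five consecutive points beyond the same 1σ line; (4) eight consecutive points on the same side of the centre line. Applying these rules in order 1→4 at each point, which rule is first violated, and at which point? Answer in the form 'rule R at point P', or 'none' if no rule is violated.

Zone of each point (C = within 1σ̂, B = 1σ̂–2σ̂, A = 2σ̂–3σ̂, * = beyond 3σ̂; sign = side of CL): 1:-B, 2:-C, 3:+C, 4:+B, 5:+C, 6:-C, 7:+*, 8:-C, 9:+C, 10:+C, 11:-B, 12:-C
Rule 1 (one point beyond the 3σ limits) is satisfied at point 7.

rule 1 at point 7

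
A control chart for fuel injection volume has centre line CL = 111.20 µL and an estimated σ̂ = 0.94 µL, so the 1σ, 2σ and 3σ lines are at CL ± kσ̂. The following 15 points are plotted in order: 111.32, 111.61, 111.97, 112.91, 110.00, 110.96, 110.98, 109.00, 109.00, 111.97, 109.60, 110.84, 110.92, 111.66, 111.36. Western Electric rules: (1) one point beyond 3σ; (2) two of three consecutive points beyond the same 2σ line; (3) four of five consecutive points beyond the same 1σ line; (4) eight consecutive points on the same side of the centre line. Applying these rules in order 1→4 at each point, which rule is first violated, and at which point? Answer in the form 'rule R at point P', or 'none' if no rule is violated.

Zone of each point (C = within 1σ̂, B = 1σ̂–2σ̂, A = 2σ̂–3σ̂, * = beyond 3σ̂; sign = side of CL): 1:+C, 2:+C, 3:+C, 4:+B, 5:-B, 6:-C, 7:-C, 8:-A, 9:-A, 10:+C, 11:-B, 12:-C, 13:-C, 14:+C, 15:+C
Rule 2 (two of three consecutive points beyond the same 2σ limit) is satisfied at point 9.

rule 2 at point 9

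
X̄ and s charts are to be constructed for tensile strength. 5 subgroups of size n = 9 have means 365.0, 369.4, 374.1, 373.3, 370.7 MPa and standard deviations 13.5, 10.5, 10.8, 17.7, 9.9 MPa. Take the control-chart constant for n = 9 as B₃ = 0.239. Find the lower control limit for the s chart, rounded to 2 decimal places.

s̄ = (13.5 + 10.5 + 10.8 + 17.7 + 9.9) / 5 = 12.4800
LCL_s = B₃·s̄ = 0.239 × 12.4800 = 2.9827

2.98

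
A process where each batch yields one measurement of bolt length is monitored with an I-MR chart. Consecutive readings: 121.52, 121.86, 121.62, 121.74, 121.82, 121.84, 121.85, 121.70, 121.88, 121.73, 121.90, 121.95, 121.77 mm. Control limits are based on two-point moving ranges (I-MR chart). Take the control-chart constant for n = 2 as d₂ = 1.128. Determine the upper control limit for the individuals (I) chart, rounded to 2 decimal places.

X̄ = (121.52 + 121.86 + 121.62 + 121.74 + 121.82 + 121.84 + 121.85 + 121.70 + 121.88 + 121.73 + 121.90 + 121.95 + 121.77) / 13 = 121.7831
Moving ranges: 0.34, 0.24, 0.12, 0.08, 0.02, 0.01, 0.15, 0.18, 0.15, 0.17, 0.05, 0.18; M̄R̄ = 1.6900 / 12 = 0.1408
UCL = X̄ + 3·M̄R̄/d₂ = 121.7831 + 3 × 0.1408 / 1.128 = 122.1576

122.16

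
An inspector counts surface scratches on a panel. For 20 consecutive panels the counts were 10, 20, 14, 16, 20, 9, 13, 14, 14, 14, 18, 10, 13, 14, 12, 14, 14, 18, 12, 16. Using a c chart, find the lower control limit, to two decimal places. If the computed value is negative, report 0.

c̄ = (10 + 20 + 14 + 16 + 20 + 9 + 13 + 14 + 14 + 14 + 18 + 10 + 13 + 14 + 12 + 14 + 14 + 18 + 12 + 16) / 20 = 285 / 20 = 14.2500
LCL = c̄ − 3√c̄ = 14.2500 − 3 × 3.7749 = 2.9252

2.93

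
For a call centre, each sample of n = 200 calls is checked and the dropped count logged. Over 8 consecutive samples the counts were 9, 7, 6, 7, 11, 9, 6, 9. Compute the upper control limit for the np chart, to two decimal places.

p̄ = Σdᵢ / (k·n) = 64 / (8 × 200) = 0.04000
UCL = np̄ + 3·√(np̄(1−p̄)) = 8.0000 + 3 × √(8.0000×0.96000) = 8.0000 + 3 × 2.7713 = 16.3138

16.31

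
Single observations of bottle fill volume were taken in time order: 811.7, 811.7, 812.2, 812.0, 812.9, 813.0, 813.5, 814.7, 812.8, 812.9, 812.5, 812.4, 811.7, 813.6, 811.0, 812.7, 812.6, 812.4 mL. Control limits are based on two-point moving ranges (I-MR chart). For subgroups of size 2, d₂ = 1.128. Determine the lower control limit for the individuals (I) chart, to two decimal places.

810.52

X̄ = (811.7 + 811.7 + 812.2 + 812.0 + 812.9 + 813.0 + 813.5 + 814.7 + 812.8 + 812.9 + 812.5 + 812.4 + 811.7 + 813.6 + 811.0 + 812.7 + 812.6 + 812.4) / 18 = 812.5722
Moving ranges: 0.0, 0.5, 0.2, 0.9, 0.1, 0.5, 1.2, 1.9, 0.1, 0.4, 0.1, 0.7, 1.9, 2.6, 1.7, 0.1, 0.2; M̄R̄ = 13.1000 / 17 = 0.7706
LCL = X̄ − 3·M̄R̄/d₂ = 812.5722 − 3 × 0.7706 / 1.128 = 810.5228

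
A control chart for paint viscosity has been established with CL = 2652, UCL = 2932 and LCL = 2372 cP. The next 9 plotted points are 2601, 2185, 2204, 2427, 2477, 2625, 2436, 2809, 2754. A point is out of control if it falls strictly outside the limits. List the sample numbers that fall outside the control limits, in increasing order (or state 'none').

Compare each point to [2372, 2932]: sample 2 = 2185 < LCL; sample 3 = 2204 < LCL.

2, 3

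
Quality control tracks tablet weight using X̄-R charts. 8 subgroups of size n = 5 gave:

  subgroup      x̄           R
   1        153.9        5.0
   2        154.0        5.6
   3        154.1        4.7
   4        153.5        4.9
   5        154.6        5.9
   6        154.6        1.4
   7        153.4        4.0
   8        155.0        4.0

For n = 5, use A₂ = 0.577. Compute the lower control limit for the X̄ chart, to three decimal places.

X̄̄ = (153.9 + 154.0 + 154.1 + 153.5 + 154.6 + 154.6 + 153.4 + 155.0) / 8 = 1233.1000 / 8 = 154.1375
R̄ = (5.0 + 5.6 + 4.7 + 4.9 + 5.9 + 1.4 + 4.0 + 4.0) / 8 = 35.5000 / 8 = 4.4375
LCL = X̄̄ − A₂·R̄ = 154.1375 − 0.577 × 4.4375 = 151.5771

151.577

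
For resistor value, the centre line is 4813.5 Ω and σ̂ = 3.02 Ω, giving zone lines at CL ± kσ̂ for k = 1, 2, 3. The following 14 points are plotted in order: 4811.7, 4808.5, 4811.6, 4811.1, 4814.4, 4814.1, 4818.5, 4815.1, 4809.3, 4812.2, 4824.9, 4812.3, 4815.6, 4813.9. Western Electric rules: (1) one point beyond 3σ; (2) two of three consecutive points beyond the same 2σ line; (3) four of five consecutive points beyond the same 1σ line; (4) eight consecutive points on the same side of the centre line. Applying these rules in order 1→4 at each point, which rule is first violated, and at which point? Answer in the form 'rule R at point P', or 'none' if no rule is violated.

rule 1 at point 11

Zone of each point (C = within 1σ̂, B = 1σ̂–2σ̂, A = 2σ̂–3σ̂, * = beyond 3σ̂; sign = side of CL): 1:-C, 2:-B, 3:-C, 4:-C, 5:+C, 6:+C, 7:+B, 8:+C, 9:-B, 10:-C, 11:+*, 12:-C, 13:+C, 14:+C
Rule 1 (one point beyond the 3σ limits) is satisfied at point 11.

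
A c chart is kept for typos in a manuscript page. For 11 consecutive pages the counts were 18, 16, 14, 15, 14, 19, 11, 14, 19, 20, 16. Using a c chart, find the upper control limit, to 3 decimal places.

28.000

c̄ = (18 + 16 + 14 + 15 + 14 + 19 + 11 + 14 + 19 + 20 + 16) / 11 = 176 / 11 = 16.0000
UCL = c̄ + 3√c̄ = 16.0000 + 3 × √16.0000 = 16.0000 + 3 × 4.0000 = 28.0000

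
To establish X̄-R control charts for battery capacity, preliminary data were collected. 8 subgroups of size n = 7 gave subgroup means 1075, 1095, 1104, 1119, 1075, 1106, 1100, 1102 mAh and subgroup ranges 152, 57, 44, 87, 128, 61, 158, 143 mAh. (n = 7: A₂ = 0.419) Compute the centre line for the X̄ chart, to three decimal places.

X̄̄ = (1075 + 1095 + 1104 + 1119 + 1075 + 1106 + 1100 + 1102) / 8 = 8776.0000 / 8 = 1097.0000
CL = X̄̄ = 1097.0000

1097.000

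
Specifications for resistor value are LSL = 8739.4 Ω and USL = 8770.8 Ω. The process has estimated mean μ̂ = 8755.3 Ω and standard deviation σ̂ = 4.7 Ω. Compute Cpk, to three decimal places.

Cpu = (USL − μ̂) / (3σ̂) = (8770.8 − 8755.3) / (3 × 4.7) = 1.0993; Cpl = (μ̂ − LSL) / (3σ̂) = (8755.3 − 8739.4) / (3 × 4.7) = 1.1277; Cpk = min(Cpu, Cpl) = 1.0993

1.099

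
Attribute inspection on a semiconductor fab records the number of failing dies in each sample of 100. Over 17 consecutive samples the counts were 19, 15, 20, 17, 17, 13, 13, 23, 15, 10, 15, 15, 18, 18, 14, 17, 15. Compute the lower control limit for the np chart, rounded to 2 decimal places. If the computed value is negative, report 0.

p̄ = Σdᵢ / (k·n) = 274 / (17 × 100) = 0.16118
LCL = np̄ − 3·√(np̄(1−p̄)) = 16.1176 − 3 × 3.6769 = 5.0868

5.09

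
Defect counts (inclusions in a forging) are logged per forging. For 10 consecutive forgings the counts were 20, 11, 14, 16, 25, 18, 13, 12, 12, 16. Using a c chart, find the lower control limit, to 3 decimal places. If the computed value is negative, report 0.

3.813

c̄ = (20 + 11 + 14 + 16 + 25 + 18 + 13 + 12 + 12 + 16) / 10 = 157 / 10 = 15.7000
LCL = c̄ − 3√c̄ = 15.7000 − 3 × 3.9623 = 3.8130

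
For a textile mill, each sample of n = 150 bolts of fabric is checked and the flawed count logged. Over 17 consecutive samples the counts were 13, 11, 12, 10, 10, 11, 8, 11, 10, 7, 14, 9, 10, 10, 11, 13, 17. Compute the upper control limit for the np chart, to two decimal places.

p̄ = Σdᵢ / (k·n) = 187 / (17 × 150) = 0.07333
UCL = np̄ + 3·√(np̄(1−p̄)) = 11.0000 + 3 × √(11.0000×0.92667) = 11.0000 + 3 × 3.1927 = 20.5781

20.58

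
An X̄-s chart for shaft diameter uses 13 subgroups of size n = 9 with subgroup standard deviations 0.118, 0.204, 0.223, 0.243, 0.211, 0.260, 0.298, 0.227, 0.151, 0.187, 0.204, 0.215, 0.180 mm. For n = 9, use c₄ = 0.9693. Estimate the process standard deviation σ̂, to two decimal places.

0.22

s̄ = (0.118 + 0.204 + 0.223 + 0.243 + 0.211 + 0.260 + 0.298 + 0.227 + 0.151 + 0.187 + 0.204 + 0.215 + 0.180) / 13 = 0.2093
σ̂ = s̄ / c₄ = 0.2093 / 0.9693 = 0.2159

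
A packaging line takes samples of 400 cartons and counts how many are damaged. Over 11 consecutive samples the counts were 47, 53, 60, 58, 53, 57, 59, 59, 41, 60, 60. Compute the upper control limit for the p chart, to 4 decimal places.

p̄ = Σdᵢ / (k·n) = 607 / (11 × 400) = 0.13795
UCL = p̄ + 3·√(p̄(1−p̄)/n) = 0.13795 + 3 × √(0.13795×0.86205/400) = 0.13795 + 3 × 0.01724 = 0.18968

0.1897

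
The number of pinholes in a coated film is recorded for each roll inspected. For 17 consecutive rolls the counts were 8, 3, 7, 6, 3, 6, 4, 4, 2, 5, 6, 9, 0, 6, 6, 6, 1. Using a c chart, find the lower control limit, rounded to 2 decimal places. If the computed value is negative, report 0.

0.00

c̄ = (8 + 3 + 7 + 6 + 3 + 6 + 4 + 4 + 2 + 5 + 6 + 9 + 0 + 6 + 6 + 6 + 1) / 17 = 82 / 17 = 4.8235
LCL = c̄ − 3√c̄ = 4.8235 − 3 × 2.1963 = -1.7652 → 0 (cannot be negative)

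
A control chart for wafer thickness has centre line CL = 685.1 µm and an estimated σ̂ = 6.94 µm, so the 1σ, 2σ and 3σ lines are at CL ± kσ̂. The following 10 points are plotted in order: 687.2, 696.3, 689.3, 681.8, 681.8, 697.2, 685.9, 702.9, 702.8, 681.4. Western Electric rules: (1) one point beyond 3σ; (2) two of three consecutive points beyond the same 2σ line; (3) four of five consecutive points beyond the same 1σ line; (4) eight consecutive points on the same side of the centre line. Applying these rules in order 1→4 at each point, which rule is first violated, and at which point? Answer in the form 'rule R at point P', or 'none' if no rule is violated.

Zone of each point (C = within 1σ̂, B = 1σ̂–2σ̂, A = 2σ̂–3σ̂, * = beyond 3σ̂; sign = side of CL): 1:+C, 2:+B, 3:+C, 4:-C, 5:-C, 6:+B, 7:+C, 8:+A, 9:+A, 10:-C
Rule 2 (two of three consecutive points beyond the same 2σ limit) is satisfied at point 9.

rule 2 at point 9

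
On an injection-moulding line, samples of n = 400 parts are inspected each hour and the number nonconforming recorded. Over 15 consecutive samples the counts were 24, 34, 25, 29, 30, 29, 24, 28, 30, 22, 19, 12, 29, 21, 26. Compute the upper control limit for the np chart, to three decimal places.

40.116

p̄ = Σdᵢ / (k·n) = 382 / (15 × 400) = 0.06367
UCL = np̄ + 3·√(np̄(1−p̄)) = 25.4667 + 3 × √(25.4667×0.93633) = 25.4667 + 3 × 4.8832 = 40.1162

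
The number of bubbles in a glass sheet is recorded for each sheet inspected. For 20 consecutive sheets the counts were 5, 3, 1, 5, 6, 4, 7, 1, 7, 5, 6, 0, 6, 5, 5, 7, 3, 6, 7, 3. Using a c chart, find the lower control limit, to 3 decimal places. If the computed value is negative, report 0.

0.000

c̄ = (5 + 3 + 1 + 5 + 6 + 4 + 7 + 1 + 7 + 5 + 6 + 0 + 6 + 5 + 5 + 7 + 3 + 6 + 7 + 3) / 20 = 92 / 20 = 4.6000
LCL = c̄ − 3√c̄ = 4.6000 − 3 × 2.1448 = -1.8343 → 0 (cannot be negative)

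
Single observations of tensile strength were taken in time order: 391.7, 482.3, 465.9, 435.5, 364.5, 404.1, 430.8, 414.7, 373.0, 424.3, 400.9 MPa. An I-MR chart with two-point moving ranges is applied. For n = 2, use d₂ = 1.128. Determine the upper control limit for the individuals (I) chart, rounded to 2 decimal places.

X̄ = (391.7 + 482.3 + 465.9 + 435.5 + 364.5 + 404.1 + 430.8 + 414.7 + 373.0 + 424.3 + 400.9) / 11 = 417.0636
Moving ranges: 90.6, 16.4, 30.4, 71.0, 39.6, 26.7, 16.1, 41.7, 51.3, 23.4; M̄R̄ = 407.2000 / 10 = 40.7200
UCL = X̄ + 3·M̄R̄/d₂ = 417.0636 + 3 × 40.7200 / 1.128 = 525.3615

525.36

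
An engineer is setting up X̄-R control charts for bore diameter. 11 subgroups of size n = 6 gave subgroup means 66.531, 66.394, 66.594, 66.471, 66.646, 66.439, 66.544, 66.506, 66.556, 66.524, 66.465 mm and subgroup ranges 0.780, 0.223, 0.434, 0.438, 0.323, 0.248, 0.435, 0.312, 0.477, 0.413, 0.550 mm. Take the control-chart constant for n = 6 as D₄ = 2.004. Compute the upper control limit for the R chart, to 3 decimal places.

R̄ = (0.780 + 0.223 + 0.434 + 0.438 + 0.323 + 0.248 + 0.435 + 0.312 + 0.477 + 0.413 + 0.550) / 11 = 4.6330 / 11 = 0.4212
UCL_R = D₄·R̄ = 2.004 × 0.4212 = 0.8440

0.844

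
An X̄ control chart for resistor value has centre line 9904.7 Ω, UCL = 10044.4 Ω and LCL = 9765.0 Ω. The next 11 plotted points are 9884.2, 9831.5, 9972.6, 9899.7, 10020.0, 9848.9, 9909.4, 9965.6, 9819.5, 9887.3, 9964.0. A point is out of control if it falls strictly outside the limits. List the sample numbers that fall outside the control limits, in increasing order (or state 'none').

none

All 11 points lie within [9765.0, 10044.4].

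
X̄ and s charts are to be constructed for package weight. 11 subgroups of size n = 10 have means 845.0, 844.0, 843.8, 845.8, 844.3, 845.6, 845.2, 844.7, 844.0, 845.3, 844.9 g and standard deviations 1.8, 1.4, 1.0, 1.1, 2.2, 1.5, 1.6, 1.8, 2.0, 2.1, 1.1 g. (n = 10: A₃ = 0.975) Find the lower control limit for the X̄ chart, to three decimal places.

X̄̄ = (845.0 + 844.0 + 843.8 + 845.8 + 844.3 + 845.6 + 845.2 + 844.7 + 844.0 + 845.3 + 844.9) / 11 = 844.7818
s̄ = (1.8 + 1.4 + 1.0 + 1.1 + 2.2 + 1.5 + 1.6 + 1.8 + 2.0 + 2.1 + 1.1) / 11 = 1.6000
LCL = X̄̄ − A₃·s̄ = 844.7818 − 0.975 × 1.6000 = 843.2218

843.222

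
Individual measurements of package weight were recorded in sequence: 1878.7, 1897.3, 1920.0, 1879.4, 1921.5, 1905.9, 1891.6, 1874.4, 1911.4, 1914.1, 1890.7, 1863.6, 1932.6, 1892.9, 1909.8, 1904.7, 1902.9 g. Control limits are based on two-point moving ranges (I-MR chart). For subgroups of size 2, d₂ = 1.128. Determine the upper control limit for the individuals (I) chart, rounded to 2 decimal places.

X̄ = (1878.7 + 1897.3 + 1920.0 + 1879.4 + 1921.5 + 1905.9 + 1891.6 + 1874.4 + 1911.4 + 1914.1 + 1890.7 + 1863.6 + 1932.6 + 1892.9 + 1909.8 + 1904.7 + 1902.9) / 17 = 1899.5000
Moving ranges: 18.6, 22.7, 40.6, 42.1, 15.6, 14.3, 17.2, 37.0, 2.7, 23.4, 27.1, 69.0, 39.7, 16.9, 5.1, 1.8; M̄R̄ = 393.8000 / 16 = 24.6125
UCL = X̄ + 3·M̄R̄/d₂ = 1899.5000 + 3 × 24.6125 / 1.128 = 1964.9588

1964.96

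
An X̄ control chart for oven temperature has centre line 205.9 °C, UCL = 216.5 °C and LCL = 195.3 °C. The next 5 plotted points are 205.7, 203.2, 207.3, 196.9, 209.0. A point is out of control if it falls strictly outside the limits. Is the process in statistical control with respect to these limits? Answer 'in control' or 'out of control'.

in control

All 5 points lie within [195.3, 216.5].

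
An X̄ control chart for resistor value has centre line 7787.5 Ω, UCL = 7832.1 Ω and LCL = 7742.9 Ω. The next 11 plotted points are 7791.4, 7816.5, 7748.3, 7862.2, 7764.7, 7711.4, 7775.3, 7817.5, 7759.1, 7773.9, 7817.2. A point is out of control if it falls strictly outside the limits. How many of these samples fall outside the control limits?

Compare each point to [7742.9, 7832.1]: sample 4 = 7862.2 > UCL; sample 6 = 7711.4 < LCL.

2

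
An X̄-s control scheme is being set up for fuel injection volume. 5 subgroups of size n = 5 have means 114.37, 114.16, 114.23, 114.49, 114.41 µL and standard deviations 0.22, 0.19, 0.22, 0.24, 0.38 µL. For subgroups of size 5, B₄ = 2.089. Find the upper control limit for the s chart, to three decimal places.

0.522

s̄ = (0.22 + 0.19 + 0.22 + 0.24 + 0.38) / 5 = 0.2500
UCL_s = B₄·s̄ = 2.089 × 0.2500 = 0.5222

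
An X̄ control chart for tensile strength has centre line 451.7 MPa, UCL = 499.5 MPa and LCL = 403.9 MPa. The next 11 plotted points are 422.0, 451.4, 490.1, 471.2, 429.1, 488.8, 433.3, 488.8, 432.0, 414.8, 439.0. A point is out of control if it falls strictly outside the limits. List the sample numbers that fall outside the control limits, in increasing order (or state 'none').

none

All 11 points lie within [403.9, 499.5].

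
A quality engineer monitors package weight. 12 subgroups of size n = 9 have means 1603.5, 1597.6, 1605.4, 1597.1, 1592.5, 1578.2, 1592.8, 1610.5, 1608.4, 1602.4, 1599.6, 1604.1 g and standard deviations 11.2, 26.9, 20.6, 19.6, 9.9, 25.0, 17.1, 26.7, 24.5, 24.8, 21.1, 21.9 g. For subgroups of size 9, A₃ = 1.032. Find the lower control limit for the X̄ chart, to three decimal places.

1577.902

X̄̄ = (1603.5 + 1597.6 + 1605.4 + 1597.1 + 1592.5 + 1578.2 + 1592.8 + 1610.5 + 1608.4 + 1602.4 + 1599.6 + 1604.1) / 12 = 1599.3417
s̄ = (11.2 + 26.9 + 20.6 + 19.6 + 9.9 + 25.0 + 17.1 + 26.7 + 24.5 + 24.8 + 21.1 + 21.9) / 12 = 20.7750
LCL = X̄̄ − A₃·s̄ = 1599.3417 − 1.032 × 20.7750 = 1577.9019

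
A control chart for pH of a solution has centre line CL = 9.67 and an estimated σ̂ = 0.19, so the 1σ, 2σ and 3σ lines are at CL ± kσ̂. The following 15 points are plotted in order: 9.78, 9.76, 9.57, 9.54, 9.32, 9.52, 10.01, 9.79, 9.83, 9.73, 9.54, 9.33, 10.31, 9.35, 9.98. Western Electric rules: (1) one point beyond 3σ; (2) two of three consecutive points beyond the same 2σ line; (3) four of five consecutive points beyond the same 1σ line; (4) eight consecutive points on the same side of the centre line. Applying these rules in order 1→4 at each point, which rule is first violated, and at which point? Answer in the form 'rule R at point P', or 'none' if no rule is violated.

rule 1 at point 13

Zone of each point (C = within 1σ̂, B = 1σ̂–2σ̂, A = 2σ̂–3σ̂, * = beyond 3σ̂; sign = side of CL): 1:+C, 2:+C, 3:-C, 4:-C, 5:-B, 6:-C, 7:+B, 8:+C, 9:+C, 10:+C, 11:-C, 12:-B, 13:+*, 14:-B, 15:+B
Rule 1 (one point beyond the 3σ limits) is satisfied at point 13.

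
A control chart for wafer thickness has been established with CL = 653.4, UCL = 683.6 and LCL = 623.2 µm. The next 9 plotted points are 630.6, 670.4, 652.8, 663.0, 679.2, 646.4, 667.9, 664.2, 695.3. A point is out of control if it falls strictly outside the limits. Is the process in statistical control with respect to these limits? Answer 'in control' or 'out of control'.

out of control

Compare each point to [623.2, 683.6]: sample 9 = 695.3 > UCL.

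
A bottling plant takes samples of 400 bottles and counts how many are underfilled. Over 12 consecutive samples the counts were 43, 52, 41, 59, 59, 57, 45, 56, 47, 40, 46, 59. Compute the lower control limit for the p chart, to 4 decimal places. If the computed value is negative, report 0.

0.0761

p̄ = Σdᵢ / (k·n) = 604 / (12 × 400) = 0.12583
LCL = p̄ − 3·√(p̄(1−p̄)/n) = 0.12583 − 3 × 0.01658 = 0.07608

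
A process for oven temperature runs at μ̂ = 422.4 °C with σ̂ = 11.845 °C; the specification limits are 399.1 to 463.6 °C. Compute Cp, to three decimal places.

0.908

Cp = (USL − LSL) / (6σ̂) = (463.6 − 399.1) / (6 × 11.845) = 64.5000 / 71.0700 = 0.9076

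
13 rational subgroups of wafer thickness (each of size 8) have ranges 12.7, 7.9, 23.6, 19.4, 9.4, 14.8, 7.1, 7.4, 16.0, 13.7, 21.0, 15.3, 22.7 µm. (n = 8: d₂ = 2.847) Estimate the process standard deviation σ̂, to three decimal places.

R̄ = (12.7 + 7.9 + 23.6 + 19.4 + 9.4 + 14.8 + 7.1 + 7.4 + 16.0 + 13.7 + 21.0 + 15.3 + 22.7) / 13 = 14.6923
σ̂ = R̄ / d₂ = 14.6923 / 2.847 = 5.1606

5.161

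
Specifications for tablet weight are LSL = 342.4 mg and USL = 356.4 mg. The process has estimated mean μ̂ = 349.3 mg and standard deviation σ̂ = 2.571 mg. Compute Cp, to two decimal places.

0.91

Cp = (USL − LSL) / (6σ̂) = (356.4 − 342.4) / (6 × 2.571) = 14.0000 / 15.4260 = 0.9076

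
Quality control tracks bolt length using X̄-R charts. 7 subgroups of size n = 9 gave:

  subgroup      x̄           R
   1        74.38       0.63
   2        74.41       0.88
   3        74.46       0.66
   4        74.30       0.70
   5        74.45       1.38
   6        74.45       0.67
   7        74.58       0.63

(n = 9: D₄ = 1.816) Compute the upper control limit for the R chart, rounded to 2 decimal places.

1.44

R̄ = (0.63 + 0.88 + 0.66 + 0.70 + 1.38 + 0.67 + 0.63) / 7 = 5.5500 / 7 = 0.7929
UCL_R = D₄·R̄ = 1.816 × 0.7929 = 1.4398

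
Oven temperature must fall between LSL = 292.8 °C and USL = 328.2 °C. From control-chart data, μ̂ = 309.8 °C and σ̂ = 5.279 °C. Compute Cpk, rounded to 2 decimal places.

Cpu = (USL − μ̂) / (3σ̂) = (328.2 − 309.8) / (3 × 5.279) = 1.1618; Cpl = (μ̂ − LSL) / (3σ̂) = (309.8 − 292.8) / (3 × 5.279) = 1.0734; Cpk = min(Cpu, Cpl) = 1.0734

1.07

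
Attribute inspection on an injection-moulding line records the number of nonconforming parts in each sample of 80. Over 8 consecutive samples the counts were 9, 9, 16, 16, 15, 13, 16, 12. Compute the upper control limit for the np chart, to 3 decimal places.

23.225

p̄ = Σdᵢ / (k·n) = 106 / (8 × 80) = 0.16562
UCL = np̄ + 3·√(np̄(1−p̄)) = 13.2500 + 3 × √(13.2500×0.83437) = 13.2500 + 3 × 3.3250 = 23.2249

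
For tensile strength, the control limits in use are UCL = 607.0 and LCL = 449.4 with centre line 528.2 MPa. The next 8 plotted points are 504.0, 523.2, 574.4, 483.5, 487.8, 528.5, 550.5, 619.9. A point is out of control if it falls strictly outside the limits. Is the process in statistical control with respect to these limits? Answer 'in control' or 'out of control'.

Compare each point to [449.4, 607.0]: sample 8 = 619.9 > UCL.

out of control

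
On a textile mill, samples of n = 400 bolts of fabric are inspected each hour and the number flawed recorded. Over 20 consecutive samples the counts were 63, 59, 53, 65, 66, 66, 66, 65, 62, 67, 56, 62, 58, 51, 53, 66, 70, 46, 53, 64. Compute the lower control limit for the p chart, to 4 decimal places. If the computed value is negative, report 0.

0.0976

p̄ = Σdᵢ / (k·n) = 1211 / (20 × 400) = 0.15138
LCL = p̄ − 3·√(p̄(1−p̄)/n) = 0.15138 − 3 × 0.01792 = 0.09761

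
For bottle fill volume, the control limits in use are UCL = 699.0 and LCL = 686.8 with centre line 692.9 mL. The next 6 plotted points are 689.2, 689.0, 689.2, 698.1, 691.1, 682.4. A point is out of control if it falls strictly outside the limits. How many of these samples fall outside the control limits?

1

Compare each point to [686.8, 699.0]: sample 6 = 682.4 < LCL.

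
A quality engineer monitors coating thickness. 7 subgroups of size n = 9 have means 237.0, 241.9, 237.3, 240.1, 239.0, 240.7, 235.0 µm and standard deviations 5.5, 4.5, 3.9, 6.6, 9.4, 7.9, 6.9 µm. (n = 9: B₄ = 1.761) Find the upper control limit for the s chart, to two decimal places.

11.25

s̄ = (5.5 + 4.5 + 3.9 + 6.6 + 9.4 + 7.9 + 6.9) / 7 = 6.3857
UCL_s = B₄·s̄ = 1.761 × 6.3857 = 11.2452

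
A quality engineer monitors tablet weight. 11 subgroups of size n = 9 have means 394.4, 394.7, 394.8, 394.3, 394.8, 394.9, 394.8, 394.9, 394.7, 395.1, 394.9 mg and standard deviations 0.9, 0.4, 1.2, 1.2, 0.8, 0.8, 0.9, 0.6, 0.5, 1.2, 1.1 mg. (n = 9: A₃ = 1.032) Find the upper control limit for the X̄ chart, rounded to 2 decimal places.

X̄̄ = (394.4 + 394.7 + 394.8 + 394.3 + 394.8 + 394.9 + 394.8 + 394.9 + 394.7 + 395.1 + 394.9) / 11 = 394.7545
s̄ = (0.9 + 0.4 + 1.2 + 1.2 + 0.8 + 0.8 + 0.9 + 0.6 + 0.5 + 1.2 + 1.1) / 11 = 0.8727
UCL = X̄̄ + A₃·s̄ = 394.7545 + 1.032 × 0.8727 = 395.6552

395.66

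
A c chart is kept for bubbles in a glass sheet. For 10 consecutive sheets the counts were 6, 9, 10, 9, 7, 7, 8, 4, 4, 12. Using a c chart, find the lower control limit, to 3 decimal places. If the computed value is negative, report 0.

0.000

c̄ = (6 + 9 + 10 + 9 + 7 + 7 + 8 + 4 + 4 + 12) / 10 = 76 / 10 = 7.6000
LCL = c̄ − 3√c̄ = 7.6000 − 3 × 2.7568 = -0.6704 → 0 (cannot be negative)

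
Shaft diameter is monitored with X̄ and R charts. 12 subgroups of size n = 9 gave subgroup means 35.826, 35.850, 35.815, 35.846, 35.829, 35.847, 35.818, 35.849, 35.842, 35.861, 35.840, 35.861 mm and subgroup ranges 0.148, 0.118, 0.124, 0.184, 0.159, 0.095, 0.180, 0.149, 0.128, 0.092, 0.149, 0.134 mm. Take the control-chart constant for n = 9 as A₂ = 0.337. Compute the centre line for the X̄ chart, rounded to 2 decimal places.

35.84

X̄̄ = (35.826 + 35.850 + 35.815 + 35.846 + 35.829 + 35.847 + 35.818 + 35.849 + 35.842 + 35.861 + 35.840 + 35.861) / 12 = 430.0840 / 12 = 35.8403
CL = X̄̄ = 35.8403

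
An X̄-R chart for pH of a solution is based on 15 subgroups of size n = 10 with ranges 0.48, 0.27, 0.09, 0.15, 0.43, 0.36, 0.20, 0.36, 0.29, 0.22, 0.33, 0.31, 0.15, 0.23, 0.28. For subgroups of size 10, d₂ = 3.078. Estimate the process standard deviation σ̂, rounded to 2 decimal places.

0.09

R̄ = (0.48 + 0.27 + 0.09 + 0.15 + 0.43 + 0.36 + 0.20 + 0.36 + 0.29 + 0.22 + 0.33 + 0.31 + 0.15 + 0.23 + 0.28) / 15 = 0.2767
σ̂ = R̄ / d₂ = 0.2767 / 3.078 = 0.0899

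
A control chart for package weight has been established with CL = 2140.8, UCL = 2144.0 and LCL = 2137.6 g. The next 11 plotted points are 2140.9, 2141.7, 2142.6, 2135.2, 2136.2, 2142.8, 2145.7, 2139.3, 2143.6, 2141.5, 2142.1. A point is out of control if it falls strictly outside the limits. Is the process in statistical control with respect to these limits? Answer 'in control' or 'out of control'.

out of control

Compare each point to [2137.6, 2144.0]: sample 4 = 2135.2 < LCL; sample 5 = 2136.2 < LCL; sample 7 = 2145.7 > UCL.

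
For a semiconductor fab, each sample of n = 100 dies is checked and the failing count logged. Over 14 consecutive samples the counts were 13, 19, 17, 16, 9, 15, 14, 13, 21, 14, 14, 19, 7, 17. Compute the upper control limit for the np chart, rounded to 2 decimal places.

p̄ = Σdᵢ / (k·n) = 208 / (14 × 100) = 0.14857
UCL = np̄ + 3·√(np̄(1−p̄)) = 14.8571 + 3 × √(14.8571×0.85143) = 14.8571 + 3 × 3.5567 = 25.5271

25.53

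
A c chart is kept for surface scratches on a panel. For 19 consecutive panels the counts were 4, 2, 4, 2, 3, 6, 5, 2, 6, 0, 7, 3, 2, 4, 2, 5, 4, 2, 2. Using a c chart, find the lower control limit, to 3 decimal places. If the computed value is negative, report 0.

0.000

c̄ = (4 + 2 + 4 + 2 + 3 + 6 + 5 + 2 + 6 + 0 + 7 + 3 + 2 + 4 + 2 + 5 + 4 + 2 + 2) / 19 = 65 / 19 = 3.4211
LCL = c̄ − 3√c̄ = 3.4211 − 3 × 1.8496 = -2.1278 → 0 (cannot be negative)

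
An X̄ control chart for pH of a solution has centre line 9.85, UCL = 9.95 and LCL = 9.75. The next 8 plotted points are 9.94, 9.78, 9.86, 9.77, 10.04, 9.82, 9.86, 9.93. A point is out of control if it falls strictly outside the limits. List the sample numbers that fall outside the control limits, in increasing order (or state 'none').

5

Compare each point to [9.75, 9.95]: sample 5 = 10.04 > UCL.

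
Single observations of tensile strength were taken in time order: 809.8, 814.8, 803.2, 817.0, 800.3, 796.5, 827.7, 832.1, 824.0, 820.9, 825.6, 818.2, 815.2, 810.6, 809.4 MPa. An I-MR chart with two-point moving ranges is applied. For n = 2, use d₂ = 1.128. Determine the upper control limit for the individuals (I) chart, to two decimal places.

837.55

X̄ = (809.8 + 814.8 + 803.2 + 817.0 + 800.3 + 796.5 + 827.7 + 832.1 + 824.0 + 820.9 + 825.6 + 818.2 + 815.2 + 810.6 + 809.4) / 15 = 815.0200
Moving ranges: 5.0, 11.6, 13.8, 16.7, 3.8, 31.2, 4.4, 8.1, 3.1, 4.7, 7.4, 3.0, 4.6, 1.2; M̄R̄ = 118.6000 / 14 = 8.4714
UCL = X̄ + 3·M̄R̄/d₂ = 815.0200 + 3 × 8.4714 / 1.128 = 837.5504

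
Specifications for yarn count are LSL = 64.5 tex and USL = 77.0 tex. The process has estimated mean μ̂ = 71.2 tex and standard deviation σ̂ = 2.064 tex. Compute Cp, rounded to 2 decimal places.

1.01

Cp = (USL − LSL) / (6σ̂) = (77.0 − 64.5) / (6 × 2.064) = 12.5000 / 12.3840 = 1.0094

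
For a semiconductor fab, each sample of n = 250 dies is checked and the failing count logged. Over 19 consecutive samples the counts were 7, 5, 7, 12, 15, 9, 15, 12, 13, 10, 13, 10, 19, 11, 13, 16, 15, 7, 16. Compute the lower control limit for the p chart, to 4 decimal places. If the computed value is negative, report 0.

0.0071

p̄ = Σdᵢ / (k·n) = 225 / (19 × 250) = 0.04737
LCL = p̄ − 3·√(p̄(1−p̄)/n) = 0.04737 − 3 × 0.01343 = 0.00706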